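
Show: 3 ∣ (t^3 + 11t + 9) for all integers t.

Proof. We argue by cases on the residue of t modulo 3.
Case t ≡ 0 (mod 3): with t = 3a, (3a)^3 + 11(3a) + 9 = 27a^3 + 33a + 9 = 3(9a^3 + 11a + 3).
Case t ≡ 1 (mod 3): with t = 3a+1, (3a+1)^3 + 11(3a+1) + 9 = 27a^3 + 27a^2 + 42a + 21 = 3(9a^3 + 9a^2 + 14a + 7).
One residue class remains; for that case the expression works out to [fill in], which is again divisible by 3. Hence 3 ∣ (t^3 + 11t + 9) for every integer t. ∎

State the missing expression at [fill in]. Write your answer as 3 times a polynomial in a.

3(9a^3 + 18a^2 + 23a + 13)

Only t ≡ 2 (mod 3) is unaccounted for. Put t = 3a+2:
(3a+2)^3 + 11(3a+2) + 9 expands to 27a^3 + 54a^2 + 69a + 39,
and factoring out 3 leaves 3(9a^3 + 18a^2 + 23a + 13).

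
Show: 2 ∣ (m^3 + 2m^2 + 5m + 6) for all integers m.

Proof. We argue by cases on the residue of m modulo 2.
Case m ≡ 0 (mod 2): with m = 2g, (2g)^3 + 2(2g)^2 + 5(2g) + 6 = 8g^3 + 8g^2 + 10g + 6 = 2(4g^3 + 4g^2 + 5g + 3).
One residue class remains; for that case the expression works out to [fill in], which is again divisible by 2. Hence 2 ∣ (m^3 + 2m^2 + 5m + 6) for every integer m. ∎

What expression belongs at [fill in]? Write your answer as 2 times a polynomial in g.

The residues treated are {0}, so the missing case is m ≡ 1 (mod 2); write m = 2g+1.
Then (2g+1)^3 + 2(2g+1)^2 + 5(2g+1) + 6 = 8g^3 + 20g^2 + 24g + 14 = 2(4g^3 + 10g^2 + 12g + 7).

2(4g^3 + 10g^2 + 12g + 7)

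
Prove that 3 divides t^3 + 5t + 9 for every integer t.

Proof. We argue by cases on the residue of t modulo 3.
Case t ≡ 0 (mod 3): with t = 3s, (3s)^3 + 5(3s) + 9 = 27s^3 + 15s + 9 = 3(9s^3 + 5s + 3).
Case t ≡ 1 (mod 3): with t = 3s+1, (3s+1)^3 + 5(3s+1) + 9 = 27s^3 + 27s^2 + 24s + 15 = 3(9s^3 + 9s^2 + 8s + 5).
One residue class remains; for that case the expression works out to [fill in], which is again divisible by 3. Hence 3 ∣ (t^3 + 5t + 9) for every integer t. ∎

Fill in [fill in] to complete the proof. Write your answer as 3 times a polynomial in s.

3(9s^3 + 18s^2 + 17s + 9)

Only t ≡ 2 (mod 3) is unaccounted for. Put t = 3s+2:
(3s+2)^3 + 5(3s+2) + 9 expands to 27s^3 + 54s^2 + 51s + 27,
and factoring out 3 leaves 3(9s^3 + 18s^2 + 17s + 9).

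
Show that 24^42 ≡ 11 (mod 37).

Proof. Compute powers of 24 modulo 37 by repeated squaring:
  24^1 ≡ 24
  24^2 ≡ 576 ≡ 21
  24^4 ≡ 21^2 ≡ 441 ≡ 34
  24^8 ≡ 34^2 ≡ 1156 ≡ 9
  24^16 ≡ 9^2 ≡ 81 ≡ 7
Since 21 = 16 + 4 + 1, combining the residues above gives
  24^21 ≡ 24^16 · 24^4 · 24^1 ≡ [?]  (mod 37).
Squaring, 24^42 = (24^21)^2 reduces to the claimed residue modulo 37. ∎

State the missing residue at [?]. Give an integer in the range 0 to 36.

14

Multiply the listed residues: 7 · 34 · 24 = 238 → 5712.
Reducing modulo 37: 5712 = 154·37 + 14, so 24^21 ≡ 14.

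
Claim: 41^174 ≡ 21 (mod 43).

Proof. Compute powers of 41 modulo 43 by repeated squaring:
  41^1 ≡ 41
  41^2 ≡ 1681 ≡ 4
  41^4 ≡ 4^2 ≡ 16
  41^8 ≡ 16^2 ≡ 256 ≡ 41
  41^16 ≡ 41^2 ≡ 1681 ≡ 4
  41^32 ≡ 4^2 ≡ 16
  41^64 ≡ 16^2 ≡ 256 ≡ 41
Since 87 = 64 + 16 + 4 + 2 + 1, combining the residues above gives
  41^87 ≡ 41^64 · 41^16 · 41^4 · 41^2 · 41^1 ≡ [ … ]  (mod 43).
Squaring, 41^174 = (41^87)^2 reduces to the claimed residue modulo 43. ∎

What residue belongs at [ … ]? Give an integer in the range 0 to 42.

35

Multiply the listed residues: 41 · 4 · 16 · 4 · 41 = 164 → 2624 → 10496 → 430336.
Reducing modulo 43: 430336 = 10007·43 + 35, so 41^87 ≡ 35.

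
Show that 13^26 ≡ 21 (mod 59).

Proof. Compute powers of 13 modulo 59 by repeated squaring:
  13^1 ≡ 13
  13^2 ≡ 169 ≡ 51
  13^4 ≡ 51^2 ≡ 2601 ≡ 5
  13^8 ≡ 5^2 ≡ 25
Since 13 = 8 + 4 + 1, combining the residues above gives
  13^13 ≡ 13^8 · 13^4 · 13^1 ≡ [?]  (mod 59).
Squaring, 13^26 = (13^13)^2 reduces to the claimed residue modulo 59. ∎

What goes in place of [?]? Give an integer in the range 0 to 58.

Multiply the listed residues: 25 · 5 · 13 = 125 → 1625.
Reducing modulo 59: 1625 = 27·59 + 32, so 13^13 ≡ 32.

32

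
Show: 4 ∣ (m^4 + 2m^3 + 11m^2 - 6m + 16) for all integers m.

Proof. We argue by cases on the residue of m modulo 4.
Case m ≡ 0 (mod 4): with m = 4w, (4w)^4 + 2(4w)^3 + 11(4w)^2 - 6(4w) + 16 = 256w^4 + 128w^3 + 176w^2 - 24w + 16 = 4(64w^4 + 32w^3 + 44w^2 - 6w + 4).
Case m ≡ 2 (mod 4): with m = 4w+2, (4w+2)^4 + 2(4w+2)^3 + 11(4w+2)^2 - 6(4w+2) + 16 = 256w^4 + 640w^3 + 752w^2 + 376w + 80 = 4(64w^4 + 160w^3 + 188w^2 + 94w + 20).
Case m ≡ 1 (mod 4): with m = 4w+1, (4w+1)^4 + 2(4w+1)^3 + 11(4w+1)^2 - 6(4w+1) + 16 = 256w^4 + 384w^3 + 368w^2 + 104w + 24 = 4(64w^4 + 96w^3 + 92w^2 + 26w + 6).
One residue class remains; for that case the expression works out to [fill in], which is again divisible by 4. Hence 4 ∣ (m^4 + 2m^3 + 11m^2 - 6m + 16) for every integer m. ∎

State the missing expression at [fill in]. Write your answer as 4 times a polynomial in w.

4(64w^4 + 224w^3 + 332w^2 + 222w + 58)

The residues treated are {0, 2, 1}, so the missing case is m ≡ 3 (mod 4); write m = 4w+3.
Then (4w+3)^4 + 2(4w+3)^3 + 11(4w+3)^2 - 6(4w+3) + 16 = 256w^4 + 896w^3 + 1328w^2 + 888w + 232 = 4(64w^4 + 224w^3 + 332w^2 + 222w + 58).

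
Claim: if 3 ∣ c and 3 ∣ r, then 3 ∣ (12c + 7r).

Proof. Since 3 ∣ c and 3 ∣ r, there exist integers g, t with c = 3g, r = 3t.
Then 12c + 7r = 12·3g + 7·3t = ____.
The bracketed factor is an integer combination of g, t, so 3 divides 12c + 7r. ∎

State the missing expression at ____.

3(12g + 7t)

Each term has a factor of 3: 12·3g + 7·3t = 3·(12g + 7t).
Since 12g + 7t is an integer, 3 ∣ (12c + 7r).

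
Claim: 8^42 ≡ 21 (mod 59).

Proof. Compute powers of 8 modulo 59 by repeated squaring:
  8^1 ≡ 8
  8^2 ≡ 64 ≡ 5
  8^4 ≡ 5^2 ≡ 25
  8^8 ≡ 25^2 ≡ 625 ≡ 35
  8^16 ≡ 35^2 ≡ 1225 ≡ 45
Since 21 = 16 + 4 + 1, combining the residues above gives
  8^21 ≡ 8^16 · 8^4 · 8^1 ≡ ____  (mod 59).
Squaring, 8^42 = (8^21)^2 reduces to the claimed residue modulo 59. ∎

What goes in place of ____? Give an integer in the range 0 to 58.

32

8^16 · 8^4 · 8^1 ≡ 45 · 25 · 8 = 9000.
9000 mod 59 = 32, so 8^21 ≡ 32 (mod 59).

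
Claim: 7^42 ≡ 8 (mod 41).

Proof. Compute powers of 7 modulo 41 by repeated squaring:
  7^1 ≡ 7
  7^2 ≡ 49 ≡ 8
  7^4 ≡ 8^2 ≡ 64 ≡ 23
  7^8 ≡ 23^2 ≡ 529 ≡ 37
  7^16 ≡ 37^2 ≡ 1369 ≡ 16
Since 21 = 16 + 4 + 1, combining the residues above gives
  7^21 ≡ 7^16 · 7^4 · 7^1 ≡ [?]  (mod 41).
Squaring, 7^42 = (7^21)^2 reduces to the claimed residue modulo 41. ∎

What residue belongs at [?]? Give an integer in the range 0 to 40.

34

7^16 · 7^4 · 7^1 ≡ 16 · 23 · 7 = 2576.
2576 mod 41 = 34, so 7^21 ≡ 34 (mod 41).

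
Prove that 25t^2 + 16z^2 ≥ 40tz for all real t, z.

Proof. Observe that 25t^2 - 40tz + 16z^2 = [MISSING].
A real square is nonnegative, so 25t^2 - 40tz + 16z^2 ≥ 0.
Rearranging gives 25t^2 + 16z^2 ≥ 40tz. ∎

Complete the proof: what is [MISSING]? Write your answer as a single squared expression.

(5t - 4z)^2

The leading and trailing coefficients are 5^2 and 4^2, and 40 = 2·5·4, so the trinomial is (5t - 4z)^2.
Hence 25t^2 - 40tz + 16z^2 ≥ 0.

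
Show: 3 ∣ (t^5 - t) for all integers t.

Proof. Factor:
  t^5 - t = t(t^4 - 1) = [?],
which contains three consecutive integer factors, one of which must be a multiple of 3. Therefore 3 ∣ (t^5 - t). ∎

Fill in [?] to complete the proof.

(t - 1)t(t + 1)(t^2 + 1)

t^4 - 1 = (t^2 - 1)(t^2 + 1), and t^2 - 1 = (t-1)(t+1).
So t(t^4 - 1) = (t - 1)t(t + 1)(t^2 + 1).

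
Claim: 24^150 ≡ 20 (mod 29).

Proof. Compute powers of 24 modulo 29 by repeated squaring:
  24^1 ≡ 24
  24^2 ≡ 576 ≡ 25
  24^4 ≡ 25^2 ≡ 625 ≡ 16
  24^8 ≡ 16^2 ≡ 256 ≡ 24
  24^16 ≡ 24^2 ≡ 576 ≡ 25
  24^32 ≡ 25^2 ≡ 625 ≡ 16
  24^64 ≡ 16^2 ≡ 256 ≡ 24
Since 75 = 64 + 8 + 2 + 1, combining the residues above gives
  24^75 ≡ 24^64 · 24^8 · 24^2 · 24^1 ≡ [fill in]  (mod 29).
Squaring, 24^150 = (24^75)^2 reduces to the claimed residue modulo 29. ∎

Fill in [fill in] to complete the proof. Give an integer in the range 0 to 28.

7

24^64 · 24^8 · 24^2 · 24^1 ≡ 24 · 24 · 25 · 24 = 345600.
345600 mod 29 = 7, so 24^75 ≡ 7 (mod 29).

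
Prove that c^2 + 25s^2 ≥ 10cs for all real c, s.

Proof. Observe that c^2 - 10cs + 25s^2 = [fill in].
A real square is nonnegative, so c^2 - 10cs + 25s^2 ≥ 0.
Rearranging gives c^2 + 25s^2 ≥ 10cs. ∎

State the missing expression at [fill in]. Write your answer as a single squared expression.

The leading and trailing coefficients are 1^2 and 5^2, and 10 = 2·1·5, so the trinomial is (c - 5s)^2.
Hence c^2 - 10cs + 25s^2 ≥ 0.

(c - 5s)^2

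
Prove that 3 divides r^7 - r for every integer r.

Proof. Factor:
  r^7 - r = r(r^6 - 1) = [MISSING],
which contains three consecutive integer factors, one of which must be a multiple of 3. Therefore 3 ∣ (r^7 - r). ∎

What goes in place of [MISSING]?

(r - 1)r(r + 1)(r^4 + r^2 + 1)

r^6 - 1 = (r^2 - 1)(r^4 + r^2 + 1), and r^2 - 1 = (r-1)(r+1).
So r(r^6 - 1) = (r - 1)r(r + 1)(r^4 + r^2 + 1).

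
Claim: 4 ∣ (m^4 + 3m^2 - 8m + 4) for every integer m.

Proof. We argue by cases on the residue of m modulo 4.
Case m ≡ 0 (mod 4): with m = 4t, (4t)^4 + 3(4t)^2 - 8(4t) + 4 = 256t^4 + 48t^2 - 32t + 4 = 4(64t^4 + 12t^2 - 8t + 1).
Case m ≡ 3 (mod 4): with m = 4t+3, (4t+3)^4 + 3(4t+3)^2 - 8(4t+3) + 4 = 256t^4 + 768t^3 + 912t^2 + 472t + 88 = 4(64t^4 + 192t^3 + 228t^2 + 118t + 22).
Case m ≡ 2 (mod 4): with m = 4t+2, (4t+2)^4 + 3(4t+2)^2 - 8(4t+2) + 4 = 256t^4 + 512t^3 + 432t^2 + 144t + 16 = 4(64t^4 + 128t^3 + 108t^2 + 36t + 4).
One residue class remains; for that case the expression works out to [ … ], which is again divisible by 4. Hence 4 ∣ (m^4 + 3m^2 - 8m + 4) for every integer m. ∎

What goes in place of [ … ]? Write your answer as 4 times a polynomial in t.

The residues treated are {0, 3, 2}, so the missing case is m ≡ 1 (mod 4); write m = 4t+1.
Then (4t+1)^4 + 3(4t+1)^2 - 8(4t+1) + 4 = 256t^4 + 256t^3 + 144t^2 + 8t = 4(64t^4 + 64t^3 + 36t^2 + 2t).

4(64t^4 + 64t^3 + 36t^2 + 2t)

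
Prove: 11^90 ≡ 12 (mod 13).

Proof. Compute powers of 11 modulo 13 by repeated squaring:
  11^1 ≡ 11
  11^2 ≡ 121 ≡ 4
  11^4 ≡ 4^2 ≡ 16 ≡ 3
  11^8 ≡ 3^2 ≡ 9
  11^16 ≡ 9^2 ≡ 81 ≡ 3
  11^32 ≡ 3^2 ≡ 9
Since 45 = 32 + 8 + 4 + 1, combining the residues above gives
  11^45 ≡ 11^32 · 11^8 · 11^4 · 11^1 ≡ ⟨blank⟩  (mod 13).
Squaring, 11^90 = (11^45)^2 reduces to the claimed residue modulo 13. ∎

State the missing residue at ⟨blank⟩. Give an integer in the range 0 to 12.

Multiply the listed residues: 9 · 9 · 3 · 11 = 81 → 243 → 2673.
Reducing modulo 13: 2673 = 205·13 + 8, so 11^45 ≡ 8.

8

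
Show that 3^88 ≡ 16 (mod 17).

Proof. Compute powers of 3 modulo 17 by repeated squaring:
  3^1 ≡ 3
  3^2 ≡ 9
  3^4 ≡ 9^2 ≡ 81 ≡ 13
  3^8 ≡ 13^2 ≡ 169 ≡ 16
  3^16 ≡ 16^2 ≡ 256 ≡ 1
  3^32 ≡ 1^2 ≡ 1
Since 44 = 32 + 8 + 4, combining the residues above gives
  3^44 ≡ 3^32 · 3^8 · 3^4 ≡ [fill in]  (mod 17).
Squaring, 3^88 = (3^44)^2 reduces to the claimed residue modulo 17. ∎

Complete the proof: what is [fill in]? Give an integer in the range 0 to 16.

Multiply the listed residues: 1 · 16 · 13 = 16 → 208.
Reducing modulo 17: 208 = 12·17 + 4, so 3^44 ≡ 4.

4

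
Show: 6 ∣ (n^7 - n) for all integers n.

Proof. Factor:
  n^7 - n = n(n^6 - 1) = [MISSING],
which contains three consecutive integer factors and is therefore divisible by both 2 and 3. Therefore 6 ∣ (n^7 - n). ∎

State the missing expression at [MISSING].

n^6 - 1 = (n^2 - 1)(n^4 + n^2 + 1), and n^2 - 1 = (n-1)(n+1).
So n(n^6 - 1) = (n - 1)n(n + 1)(n^4 + n^2 + 1).

(n - 1)n(n + 1)(n^4 + n^2 + 1)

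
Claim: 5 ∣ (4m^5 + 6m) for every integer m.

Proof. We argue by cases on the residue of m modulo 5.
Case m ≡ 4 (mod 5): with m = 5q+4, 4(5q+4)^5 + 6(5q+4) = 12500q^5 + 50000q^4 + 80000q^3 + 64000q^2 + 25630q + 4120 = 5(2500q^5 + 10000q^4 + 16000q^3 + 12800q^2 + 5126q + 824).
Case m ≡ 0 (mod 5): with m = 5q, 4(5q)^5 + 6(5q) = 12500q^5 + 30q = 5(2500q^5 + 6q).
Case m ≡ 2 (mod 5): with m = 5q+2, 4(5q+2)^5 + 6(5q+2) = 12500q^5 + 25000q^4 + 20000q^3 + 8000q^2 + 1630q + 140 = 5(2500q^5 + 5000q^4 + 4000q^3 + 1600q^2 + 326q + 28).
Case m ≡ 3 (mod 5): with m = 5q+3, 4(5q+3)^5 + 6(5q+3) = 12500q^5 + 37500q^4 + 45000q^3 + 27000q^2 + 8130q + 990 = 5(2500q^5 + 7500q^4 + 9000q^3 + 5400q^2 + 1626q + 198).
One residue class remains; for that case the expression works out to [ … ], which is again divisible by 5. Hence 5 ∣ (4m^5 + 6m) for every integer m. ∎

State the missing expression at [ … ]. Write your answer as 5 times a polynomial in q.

Only m ≡ 1 (mod 5) is unaccounted for. Put m = 5q+1:
4(5q+1)^5 + 6(5q+1) expands to 12500q^5 + 12500q^4 + 5000q^3 + 1000q^2 + 130q + 10,
and factoring out 5 leaves 5(2500q^5 + 2500q^4 + 1000q^3 + 200q^2 + 26q + 2).

5(2500q^5 + 2500q^4 + 1000q^3 + 200q^2 + 26q + 2)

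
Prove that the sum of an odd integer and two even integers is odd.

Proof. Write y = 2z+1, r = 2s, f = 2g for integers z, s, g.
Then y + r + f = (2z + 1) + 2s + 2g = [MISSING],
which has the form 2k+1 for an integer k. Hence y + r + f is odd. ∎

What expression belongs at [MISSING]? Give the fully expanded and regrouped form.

2(g + s + z) + 1

Expanding: (2z + 1) + 2s + 2g = 2g + 2s + 2z + 1.
Every term except the constant is even, so this is 2(g + s + z) + 1,
and g + s + z ∈ ℤ gives the required form.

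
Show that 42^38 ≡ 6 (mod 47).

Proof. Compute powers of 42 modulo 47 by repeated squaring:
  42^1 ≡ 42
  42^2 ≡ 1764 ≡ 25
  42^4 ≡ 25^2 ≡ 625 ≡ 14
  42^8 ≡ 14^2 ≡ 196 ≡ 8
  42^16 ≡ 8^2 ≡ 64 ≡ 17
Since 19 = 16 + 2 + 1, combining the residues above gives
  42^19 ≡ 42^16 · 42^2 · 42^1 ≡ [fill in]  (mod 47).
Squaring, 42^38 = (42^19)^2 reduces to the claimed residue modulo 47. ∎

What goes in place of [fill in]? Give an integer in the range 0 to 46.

42^16 · 42^2 · 42^1 ≡ 17 · 25 · 42 = 17850.
17850 mod 47 = 37, so 42^19 ≡ 37 (mod 47).

37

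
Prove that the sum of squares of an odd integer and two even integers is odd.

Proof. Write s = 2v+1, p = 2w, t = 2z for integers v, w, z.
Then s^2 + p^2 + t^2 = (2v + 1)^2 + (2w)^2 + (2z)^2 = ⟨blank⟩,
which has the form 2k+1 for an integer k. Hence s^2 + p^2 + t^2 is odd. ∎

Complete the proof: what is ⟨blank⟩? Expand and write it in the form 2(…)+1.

2(2v^2 + 2v + 2w^2 + 2z^2) + 1

(2v + 1)^2 + (2w)^2 + (2z)^2 = 4v^2 + 4v + 4w^2 + 4z^2 + 1
= 2(2v^2 + 2v + 2w^2 + 2z^2) + 1.
Since 2v^2 + 2v + 2w^2 + 2z^2 is an integer, the sum of squares is of the form 2k+1 for an integer k.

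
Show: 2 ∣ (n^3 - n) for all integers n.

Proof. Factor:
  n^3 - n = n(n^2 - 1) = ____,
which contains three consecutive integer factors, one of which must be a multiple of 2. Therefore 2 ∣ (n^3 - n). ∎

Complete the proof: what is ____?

n(n^2 - 1) = n(n - 1)(n + 1) = (n - 1)n(n + 1).
These three factors are consecutive integers, so their product is divisible by 2.

(n - 1)n(n + 1)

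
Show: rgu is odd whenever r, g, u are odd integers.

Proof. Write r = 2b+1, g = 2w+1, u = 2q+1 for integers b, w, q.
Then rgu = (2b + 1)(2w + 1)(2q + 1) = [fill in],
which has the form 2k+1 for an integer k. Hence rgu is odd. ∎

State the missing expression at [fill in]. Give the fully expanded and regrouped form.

2(4bqw + 2bq + 2bw + b + 2qw + q + w) + 1

Expanding: (2b + 1)(2w + 1)(2q + 1) = 8bqw + 4bq + 4bw + 2b + 4qw + 2q + 2w + 1.
Every term except the constant is even, so this is 2(4bqw + 2bq + 2bw + b + 2qw + q + w) + 1,
and 4bqw + 2bq + 2bw + b + 2qw + q + w ∈ ℤ gives the required form.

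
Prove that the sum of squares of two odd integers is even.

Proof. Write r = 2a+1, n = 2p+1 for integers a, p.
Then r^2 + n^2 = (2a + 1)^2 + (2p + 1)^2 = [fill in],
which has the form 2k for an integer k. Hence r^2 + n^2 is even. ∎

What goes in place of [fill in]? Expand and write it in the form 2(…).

(2a + 1)^2 + (2p + 1)^2 = 4a^2 + 4a + 4p^2 + 4p + 2
= 2(2a^2 + 2a + 2p^2 + 2p + 1).
Since 2a^2 + 2a + 2p^2 + 2p + 1 is an integer, the sum of squares is of the form 2k for an integer k.

2(2a^2 + 2a + 2p^2 + 2p + 1)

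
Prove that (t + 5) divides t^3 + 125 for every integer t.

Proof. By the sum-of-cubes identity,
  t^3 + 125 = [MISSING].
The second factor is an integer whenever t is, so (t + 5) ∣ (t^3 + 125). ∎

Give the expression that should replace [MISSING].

a^3 + b^3 = (a + b)(a^2 - ab + b^2). With a = t, b = 5:
t^3 + 125 = (t + 5)(t^2 - 5t + 25).

(t + 5)(t^2 - 5t + 25)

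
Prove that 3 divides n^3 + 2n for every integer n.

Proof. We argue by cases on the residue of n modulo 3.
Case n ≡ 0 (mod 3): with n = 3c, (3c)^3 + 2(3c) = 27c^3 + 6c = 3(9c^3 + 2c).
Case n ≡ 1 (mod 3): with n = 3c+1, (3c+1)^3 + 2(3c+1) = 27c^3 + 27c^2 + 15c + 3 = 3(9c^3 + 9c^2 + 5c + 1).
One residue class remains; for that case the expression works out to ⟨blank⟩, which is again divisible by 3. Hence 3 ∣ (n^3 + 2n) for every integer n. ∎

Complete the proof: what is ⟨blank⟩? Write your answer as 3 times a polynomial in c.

3(9c^3 + 18c^2 + 14c + 4)

The residues treated are {0, 1}, so the missing case is n ≡ 2 (mod 3); write n = 3c+2.
Then (3c+2)^3 + 2(3c+2) = 27c^3 + 54c^2 + 42c + 12 = 3(9c^3 + 18c^2 + 14c + 4).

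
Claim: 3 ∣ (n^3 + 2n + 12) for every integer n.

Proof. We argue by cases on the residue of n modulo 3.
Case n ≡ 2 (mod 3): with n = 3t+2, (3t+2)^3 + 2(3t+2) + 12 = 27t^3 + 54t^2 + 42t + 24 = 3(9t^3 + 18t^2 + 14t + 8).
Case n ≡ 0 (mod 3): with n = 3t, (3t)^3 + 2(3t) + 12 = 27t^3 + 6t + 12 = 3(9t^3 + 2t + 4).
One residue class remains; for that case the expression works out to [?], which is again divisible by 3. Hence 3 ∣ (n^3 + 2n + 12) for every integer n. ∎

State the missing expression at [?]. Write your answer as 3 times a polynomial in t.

3(9t^3 + 9t^2 + 5t + 5)

Only n ≡ 1 (mod 3) is unaccounted for. Put n = 3t+1:
(3t+1)^3 + 2(3t+1) + 12 expands to 27t^3 + 27t^2 + 15t + 15,
and factoring out 3 leaves 3(9t^3 + 9t^2 + 5t + 5).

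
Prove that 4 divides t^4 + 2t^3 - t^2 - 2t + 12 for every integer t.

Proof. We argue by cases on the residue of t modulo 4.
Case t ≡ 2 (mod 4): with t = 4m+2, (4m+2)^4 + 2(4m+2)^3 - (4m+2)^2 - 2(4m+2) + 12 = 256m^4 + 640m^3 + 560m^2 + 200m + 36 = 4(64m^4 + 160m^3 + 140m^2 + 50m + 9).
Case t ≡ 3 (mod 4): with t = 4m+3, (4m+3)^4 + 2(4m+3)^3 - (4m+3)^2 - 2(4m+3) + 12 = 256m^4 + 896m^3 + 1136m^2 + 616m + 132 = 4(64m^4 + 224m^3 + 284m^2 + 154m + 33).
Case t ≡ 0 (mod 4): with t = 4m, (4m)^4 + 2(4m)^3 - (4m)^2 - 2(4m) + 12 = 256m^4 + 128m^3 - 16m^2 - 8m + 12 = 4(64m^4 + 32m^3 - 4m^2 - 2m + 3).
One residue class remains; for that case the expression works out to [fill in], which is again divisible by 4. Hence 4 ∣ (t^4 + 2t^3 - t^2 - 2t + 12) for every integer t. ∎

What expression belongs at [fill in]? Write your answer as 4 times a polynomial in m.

4(64m^4 + 96m^3 + 44m^2 + 6m + 3)

The residues treated are {2, 3, 0}, so the missing case is t ≡ 1 (mod 4); write t = 4m+1.
Then (4m+1)^4 + 2(4m+1)^3 - (4m+1)^2 - 2(4m+1) + 12 = 256m^4 + 384m^3 + 176m^2 + 24m + 12 = 4(64m^4 + 96m^3 + 44m^2 + 6m + 3).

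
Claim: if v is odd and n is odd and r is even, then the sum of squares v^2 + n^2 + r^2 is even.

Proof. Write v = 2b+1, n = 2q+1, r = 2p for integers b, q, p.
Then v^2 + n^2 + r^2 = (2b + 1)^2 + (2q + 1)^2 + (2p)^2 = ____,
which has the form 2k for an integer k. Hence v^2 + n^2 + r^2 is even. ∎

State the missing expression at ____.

2(2b^2 + 2b + 2p^2 + 2q^2 + 2q + 1)

Expanding: (2b + 1)^2 + (2q + 1)^2 + (2p)^2 = 4b^2 + 4b + 4p^2 + 4q^2 + 4q + 2.
Every term is even; pulling out the factor of 2 gives 2(2b^2 + 2b + 2p^2 + 2q^2 + 2q + 1).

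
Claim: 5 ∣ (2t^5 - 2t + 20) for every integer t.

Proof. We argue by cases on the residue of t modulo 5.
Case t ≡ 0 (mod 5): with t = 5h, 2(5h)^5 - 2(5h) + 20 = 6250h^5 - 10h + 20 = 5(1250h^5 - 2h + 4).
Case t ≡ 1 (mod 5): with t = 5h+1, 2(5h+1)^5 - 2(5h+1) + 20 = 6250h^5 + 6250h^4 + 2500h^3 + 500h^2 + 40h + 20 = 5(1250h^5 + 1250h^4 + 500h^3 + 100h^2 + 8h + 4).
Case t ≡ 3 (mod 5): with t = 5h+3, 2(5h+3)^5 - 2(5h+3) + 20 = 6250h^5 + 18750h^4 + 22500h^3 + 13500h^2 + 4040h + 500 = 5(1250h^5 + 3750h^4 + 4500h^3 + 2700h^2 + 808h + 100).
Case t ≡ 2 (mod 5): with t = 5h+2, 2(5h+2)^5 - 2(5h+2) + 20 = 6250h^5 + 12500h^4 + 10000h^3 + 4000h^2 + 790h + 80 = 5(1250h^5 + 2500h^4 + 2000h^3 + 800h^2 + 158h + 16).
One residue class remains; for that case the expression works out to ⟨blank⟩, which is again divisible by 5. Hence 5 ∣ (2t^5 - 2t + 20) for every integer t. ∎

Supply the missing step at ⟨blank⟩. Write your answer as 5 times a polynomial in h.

Only t ≡ 4 (mod 5) is unaccounted for. Put t = 5h+4:
2(5h+4)^5 - 2(5h+4) + 20 expands to 6250h^5 + 25000h^4 + 40000h^3 + 32000h^2 + 12790h + 2060,
and factoring out 5 leaves 5(1250h^5 + 5000h^4 + 8000h^3 + 6400h^2 + 2558h + 412).

5(1250h^5 + 5000h^4 + 8000h^3 + 6400h^2 + 2558h + 412)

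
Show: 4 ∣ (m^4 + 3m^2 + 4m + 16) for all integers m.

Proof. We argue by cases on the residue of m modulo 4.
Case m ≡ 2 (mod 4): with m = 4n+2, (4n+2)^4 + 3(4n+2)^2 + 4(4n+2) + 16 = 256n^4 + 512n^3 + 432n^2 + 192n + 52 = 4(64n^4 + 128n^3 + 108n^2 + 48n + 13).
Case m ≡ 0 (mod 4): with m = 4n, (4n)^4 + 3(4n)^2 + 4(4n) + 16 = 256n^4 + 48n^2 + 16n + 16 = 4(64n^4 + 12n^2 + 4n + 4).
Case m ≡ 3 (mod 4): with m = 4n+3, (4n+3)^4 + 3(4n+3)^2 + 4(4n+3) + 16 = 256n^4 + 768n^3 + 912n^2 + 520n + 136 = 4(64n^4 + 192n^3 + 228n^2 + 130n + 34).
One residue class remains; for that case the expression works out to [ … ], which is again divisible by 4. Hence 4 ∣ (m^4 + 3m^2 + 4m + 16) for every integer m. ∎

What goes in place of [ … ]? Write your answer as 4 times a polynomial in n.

Only m ≡ 1 (mod 4) is unaccounted for. Put m = 4n+1:
(4n+1)^4 + 3(4n+1)^2 + 4(4n+1) + 16 expands to 256n^4 + 256n^3 + 144n^2 + 56n + 24,
and factoring out 4 leaves 4(64n^4 + 64n^3 + 36n^2 + 14n + 6).

4(64n^4 + 64n^3 + 36n^2 + 14n + 6)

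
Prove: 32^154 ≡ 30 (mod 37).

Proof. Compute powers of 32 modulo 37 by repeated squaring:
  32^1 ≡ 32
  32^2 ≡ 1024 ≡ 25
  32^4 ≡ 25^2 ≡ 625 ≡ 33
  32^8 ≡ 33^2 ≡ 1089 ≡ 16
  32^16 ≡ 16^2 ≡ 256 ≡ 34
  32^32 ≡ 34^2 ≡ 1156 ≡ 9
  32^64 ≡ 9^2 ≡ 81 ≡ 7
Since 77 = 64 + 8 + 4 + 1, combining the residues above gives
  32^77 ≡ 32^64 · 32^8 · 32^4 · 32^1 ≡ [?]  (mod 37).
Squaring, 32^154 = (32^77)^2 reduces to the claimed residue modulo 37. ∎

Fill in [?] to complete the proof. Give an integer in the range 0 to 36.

32^64 · 32^8 · 32^4 · 32^1 ≡ 7 · 16 · 33 · 32 = 118272.
118272 mod 37 = 20, so 32^77 ≡ 20 (mod 37).

20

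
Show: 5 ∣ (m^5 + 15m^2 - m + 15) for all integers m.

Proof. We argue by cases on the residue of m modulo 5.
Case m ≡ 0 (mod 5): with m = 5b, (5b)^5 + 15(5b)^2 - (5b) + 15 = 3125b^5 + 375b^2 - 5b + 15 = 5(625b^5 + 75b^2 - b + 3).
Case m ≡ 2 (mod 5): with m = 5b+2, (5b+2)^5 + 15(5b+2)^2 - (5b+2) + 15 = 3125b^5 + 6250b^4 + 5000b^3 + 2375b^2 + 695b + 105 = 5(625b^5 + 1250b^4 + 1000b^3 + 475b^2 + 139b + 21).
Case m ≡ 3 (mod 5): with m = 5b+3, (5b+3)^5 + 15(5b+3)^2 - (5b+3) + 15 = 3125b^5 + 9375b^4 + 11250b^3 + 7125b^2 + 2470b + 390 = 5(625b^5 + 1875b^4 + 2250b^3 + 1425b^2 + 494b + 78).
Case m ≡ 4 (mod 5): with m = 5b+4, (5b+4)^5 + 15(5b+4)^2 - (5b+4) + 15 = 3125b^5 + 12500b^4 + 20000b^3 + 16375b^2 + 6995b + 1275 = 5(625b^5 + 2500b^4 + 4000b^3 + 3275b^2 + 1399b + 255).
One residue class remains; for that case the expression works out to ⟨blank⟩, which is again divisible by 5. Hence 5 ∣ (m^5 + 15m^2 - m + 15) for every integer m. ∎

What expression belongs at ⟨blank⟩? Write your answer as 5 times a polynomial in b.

5(625b^5 + 625b^4 + 250b^3 + 125b^2 + 34b + 6)

The residues treated are {0, 2, 3, 4}, so the missing case is m ≡ 1 (mod 5); write m = 5b+1.
Then (5b+1)^5 + 15(5b+1)^2 - (5b+1) + 15 = 3125b^5 + 3125b^4 + 1250b^3 + 625b^2 + 170b + 30 = 5(625b^5 + 625b^4 + 250b^3 + 125b^2 + 34b + 6).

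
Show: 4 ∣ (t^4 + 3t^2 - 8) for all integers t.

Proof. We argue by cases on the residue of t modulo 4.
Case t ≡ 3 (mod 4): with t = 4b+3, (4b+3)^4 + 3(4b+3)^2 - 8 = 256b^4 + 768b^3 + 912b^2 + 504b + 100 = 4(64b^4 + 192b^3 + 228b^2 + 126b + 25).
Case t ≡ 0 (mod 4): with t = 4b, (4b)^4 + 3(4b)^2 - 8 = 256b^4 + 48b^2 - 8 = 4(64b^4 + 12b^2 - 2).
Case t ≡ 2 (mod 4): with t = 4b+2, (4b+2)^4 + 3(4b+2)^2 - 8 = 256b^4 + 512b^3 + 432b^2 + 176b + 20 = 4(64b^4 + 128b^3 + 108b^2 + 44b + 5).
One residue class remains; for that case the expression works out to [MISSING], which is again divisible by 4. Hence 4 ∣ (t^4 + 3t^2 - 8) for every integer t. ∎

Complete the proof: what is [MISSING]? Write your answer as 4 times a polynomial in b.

4(64b^4 + 64b^3 + 36b^2 + 10b - 1)

Only t ≡ 1 (mod 4) is unaccounted for. Put t = 4b+1:
(4b+1)^4 + 3(4b+1)^2 - 8 expands to 256b^4 + 256b^3 + 144b^2 + 40b - 4,
and factoring out 4 leaves 4(64b^4 + 64b^3 + 36b^2 + 10b - 1).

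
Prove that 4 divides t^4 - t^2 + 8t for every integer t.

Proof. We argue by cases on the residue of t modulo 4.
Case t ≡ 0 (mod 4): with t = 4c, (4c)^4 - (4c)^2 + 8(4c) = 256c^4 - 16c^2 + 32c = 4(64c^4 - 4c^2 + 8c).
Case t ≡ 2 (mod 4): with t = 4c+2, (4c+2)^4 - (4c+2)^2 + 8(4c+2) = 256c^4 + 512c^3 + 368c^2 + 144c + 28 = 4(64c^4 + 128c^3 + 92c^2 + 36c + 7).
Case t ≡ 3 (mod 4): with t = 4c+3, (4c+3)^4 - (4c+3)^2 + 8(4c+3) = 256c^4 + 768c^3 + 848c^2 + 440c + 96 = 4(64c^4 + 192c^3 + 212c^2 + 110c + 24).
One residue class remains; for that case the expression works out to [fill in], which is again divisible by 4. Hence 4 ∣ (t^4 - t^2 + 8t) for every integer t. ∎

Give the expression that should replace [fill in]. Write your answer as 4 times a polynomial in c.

4(64c^4 + 64c^3 + 20c^2 + 10c + 2)

The residues treated are {0, 2, 3}, so the missing case is t ≡ 1 (mod 4); write t = 4c+1.
Then (4c+1)^4 - (4c+1)^2 + 8(4c+1) = 256c^4 + 256c^3 + 80c^2 + 40c + 8 = 4(64c^4 + 64c^3 + 20c^2 + 10c + 2).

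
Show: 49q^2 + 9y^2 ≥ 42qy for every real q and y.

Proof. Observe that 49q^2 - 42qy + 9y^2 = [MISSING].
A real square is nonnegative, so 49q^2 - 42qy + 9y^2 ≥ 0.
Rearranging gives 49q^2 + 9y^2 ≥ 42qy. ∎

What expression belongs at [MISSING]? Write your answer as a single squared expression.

(7q - 3y)^2

49q^2 - 42qy + 9y^2 is a perfect-square trinomial: the outer terms are (7q)^2 and (3y)^2, and the cross term is -2·7q·3y.
So 49q^2 - 42qy + 9y^2 = (7q - 3y)^2 ≥ 0.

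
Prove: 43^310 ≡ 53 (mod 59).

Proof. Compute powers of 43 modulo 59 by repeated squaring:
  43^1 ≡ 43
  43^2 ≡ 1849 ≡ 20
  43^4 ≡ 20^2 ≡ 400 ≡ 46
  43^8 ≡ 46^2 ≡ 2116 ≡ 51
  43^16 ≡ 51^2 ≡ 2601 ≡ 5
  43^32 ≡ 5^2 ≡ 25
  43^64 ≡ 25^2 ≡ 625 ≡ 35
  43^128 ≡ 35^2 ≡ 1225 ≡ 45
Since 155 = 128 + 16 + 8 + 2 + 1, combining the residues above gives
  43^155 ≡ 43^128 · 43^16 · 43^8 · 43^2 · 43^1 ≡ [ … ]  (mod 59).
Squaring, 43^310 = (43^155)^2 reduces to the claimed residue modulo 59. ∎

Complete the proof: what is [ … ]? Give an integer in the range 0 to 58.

42

43^128 · 43^16 · 43^8 · 43^2 · 43^1 ≡ 45 · 5 · 51 · 20 · 43 = 9868500.
9868500 mod 59 = 42, so 43^155 ≡ 42 (mod 59).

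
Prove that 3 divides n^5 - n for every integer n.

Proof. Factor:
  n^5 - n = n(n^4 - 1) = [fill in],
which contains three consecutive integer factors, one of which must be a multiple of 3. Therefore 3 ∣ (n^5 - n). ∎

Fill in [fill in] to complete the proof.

n^4 - 1 = (n^2 - 1)(n^2 + 1), and n^2 - 1 = (n-1)(n+1).
So n(n^4 - 1) = (n - 1)n(n + 1)(n^2 + 1).

(n - 1)n(n + 1)(n^2 + 1)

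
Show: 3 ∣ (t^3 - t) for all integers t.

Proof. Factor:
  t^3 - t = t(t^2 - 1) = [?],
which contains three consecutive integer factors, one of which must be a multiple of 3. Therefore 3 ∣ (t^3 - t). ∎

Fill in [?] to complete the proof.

t(t^2 - 1) = t(t - 1)(t + 1) = (t - 1)t(t + 1).
These three factors are consecutive integers, so their product is divisible by 3.

(t - 1)t(t + 1)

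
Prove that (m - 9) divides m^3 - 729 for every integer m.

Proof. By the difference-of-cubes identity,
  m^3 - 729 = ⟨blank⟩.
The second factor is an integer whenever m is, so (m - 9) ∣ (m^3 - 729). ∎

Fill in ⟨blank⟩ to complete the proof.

(m - 9)(m^2 + 9m + 81)

Polynomial division of m^3 - 729 by m - 9 leaves remainder 0 and quotient m^2 + 9m + 81.
Hence m^3 - 729 = (m - 9)(m^2 + 9m + 81).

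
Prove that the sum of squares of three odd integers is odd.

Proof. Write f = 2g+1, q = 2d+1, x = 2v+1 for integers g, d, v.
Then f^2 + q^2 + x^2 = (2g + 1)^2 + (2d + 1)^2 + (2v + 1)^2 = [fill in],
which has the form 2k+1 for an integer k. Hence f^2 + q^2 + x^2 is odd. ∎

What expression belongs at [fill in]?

2(2d^2 + 2d + 2g^2 + 2g + 2v^2 + 2v + 1) + 1

(2g + 1)^2 + (2d + 1)^2 + (2v + 1)^2 = 4d^2 + 4d + 4g^2 + 4g + 4v^2 + 4v + 3
= 2(2d^2 + 2d + 2g^2 + 2g + 2v^2 + 2v + 1) + 1.
Since 2d^2 + 2d + 2g^2 + 2g + 2v^2 + 2v + 1 is an integer, the sum of squares is of the form 2k+1 for an integer k.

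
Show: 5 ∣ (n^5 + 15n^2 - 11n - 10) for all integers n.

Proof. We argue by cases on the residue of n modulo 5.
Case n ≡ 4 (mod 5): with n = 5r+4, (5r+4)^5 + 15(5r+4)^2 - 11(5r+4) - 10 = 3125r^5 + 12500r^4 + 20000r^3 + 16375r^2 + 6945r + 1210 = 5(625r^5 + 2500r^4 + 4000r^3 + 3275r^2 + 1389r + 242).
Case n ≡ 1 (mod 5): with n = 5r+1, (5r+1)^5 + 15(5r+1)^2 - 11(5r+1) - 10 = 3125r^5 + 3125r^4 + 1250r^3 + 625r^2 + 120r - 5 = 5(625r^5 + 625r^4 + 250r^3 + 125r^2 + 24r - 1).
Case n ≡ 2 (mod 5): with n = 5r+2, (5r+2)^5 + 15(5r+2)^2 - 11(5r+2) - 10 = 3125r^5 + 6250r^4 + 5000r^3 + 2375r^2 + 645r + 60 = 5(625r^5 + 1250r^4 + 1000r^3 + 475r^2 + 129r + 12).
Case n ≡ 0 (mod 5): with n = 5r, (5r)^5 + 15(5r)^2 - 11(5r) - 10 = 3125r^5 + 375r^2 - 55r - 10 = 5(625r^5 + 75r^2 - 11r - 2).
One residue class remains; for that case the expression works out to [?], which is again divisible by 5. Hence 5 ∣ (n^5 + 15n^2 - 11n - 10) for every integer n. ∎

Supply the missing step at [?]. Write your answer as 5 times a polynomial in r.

5(625r^5 + 1875r^4 + 2250r^3 + 1425r^2 + 484r + 67)

The residues treated are {4, 1, 2, 0}, so the missing case is n ≡ 3 (mod 5); write n = 5r+3.
Then (5r+3)^5 + 15(5r+3)^2 - 11(5r+3) - 10 = 3125r^5 + 9375r^4 + 11250r^3 + 7125r^2 + 2420r + 335 = 5(625r^5 + 1875r^4 + 2250r^3 + 1425r^2 + 484r + 67).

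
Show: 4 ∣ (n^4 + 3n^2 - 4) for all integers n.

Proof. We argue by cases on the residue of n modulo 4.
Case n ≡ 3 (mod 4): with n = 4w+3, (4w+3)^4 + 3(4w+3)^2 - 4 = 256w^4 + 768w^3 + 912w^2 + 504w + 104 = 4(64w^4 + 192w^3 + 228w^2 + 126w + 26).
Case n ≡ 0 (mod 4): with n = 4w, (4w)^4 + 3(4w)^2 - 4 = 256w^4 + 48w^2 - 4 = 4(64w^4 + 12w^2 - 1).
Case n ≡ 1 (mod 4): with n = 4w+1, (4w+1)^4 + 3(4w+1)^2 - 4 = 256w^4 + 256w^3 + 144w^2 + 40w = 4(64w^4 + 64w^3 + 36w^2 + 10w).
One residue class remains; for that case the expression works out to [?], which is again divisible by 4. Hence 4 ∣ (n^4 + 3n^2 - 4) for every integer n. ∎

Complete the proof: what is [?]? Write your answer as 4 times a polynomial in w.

4(64w^4 + 128w^3 + 108w^2 + 44w + 6)

Only n ≡ 2 (mod 4) is unaccounted for. Put n = 4w+2:
(4w+2)^4 + 3(4w+2)^2 - 4 expands to 256w^4 + 512w^3 + 432w^2 + 176w + 24,
and factoring out 4 leaves 4(64w^4 + 128w^3 + 108w^2 + 44w + 6).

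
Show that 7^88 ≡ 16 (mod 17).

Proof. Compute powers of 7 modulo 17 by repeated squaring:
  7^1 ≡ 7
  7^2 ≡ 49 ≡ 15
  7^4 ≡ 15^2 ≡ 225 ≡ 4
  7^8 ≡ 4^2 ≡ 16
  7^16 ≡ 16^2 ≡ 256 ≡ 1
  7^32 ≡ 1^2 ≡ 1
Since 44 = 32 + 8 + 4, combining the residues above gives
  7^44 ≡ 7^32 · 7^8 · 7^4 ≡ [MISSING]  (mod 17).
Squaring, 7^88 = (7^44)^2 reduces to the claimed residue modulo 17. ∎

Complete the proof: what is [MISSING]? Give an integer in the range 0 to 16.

13

Multiply the listed residues: 1 · 16 · 4 = 16 → 64.
Reducing modulo 17: 64 = 3·17 + 13, so 7^44 ≡ 13.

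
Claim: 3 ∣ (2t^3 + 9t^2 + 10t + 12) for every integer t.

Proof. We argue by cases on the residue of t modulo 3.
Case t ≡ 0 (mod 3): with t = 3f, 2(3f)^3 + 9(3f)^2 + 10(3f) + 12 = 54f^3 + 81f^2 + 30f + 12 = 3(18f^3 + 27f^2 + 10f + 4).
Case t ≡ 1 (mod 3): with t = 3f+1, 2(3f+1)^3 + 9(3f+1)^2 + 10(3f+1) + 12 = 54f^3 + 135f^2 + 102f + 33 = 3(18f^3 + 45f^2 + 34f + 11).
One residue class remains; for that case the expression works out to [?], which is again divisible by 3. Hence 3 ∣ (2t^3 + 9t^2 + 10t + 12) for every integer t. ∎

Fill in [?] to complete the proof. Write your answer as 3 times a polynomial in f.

Only t ≡ 2 (mod 3) is unaccounted for. Put t = 3f+2:
2(3f+2)^3 + 9(3f+2)^2 + 10(3f+2) + 12 expands to 54f^3 + 189f^2 + 210f + 84,
and factoring out 3 leaves 3(18f^3 + 63f^2 + 70f + 28).

3(18f^3 + 63f^2 + 70f + 28)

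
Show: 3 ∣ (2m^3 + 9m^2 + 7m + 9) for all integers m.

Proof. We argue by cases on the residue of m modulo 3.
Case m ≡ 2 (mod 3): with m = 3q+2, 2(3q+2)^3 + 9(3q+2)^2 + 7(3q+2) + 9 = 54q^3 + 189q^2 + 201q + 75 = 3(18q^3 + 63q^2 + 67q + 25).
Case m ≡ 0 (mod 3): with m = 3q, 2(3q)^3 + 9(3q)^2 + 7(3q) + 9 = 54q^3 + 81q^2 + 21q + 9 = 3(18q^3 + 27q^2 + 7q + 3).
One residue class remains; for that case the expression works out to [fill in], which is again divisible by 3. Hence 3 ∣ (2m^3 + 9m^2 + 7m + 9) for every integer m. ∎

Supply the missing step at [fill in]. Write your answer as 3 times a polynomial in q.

3(18q^3 + 45q^2 + 31q + 9)

The residues treated are {2, 0}, so the missing case is m ≡ 1 (mod 3); write m = 3q+1.
Then 2(3q+1)^3 + 9(3q+1)^2 + 7(3q+1) + 9 = 54q^3 + 135q^2 + 93q + 27 = 3(18q^3 + 45q^2 + 31q + 9).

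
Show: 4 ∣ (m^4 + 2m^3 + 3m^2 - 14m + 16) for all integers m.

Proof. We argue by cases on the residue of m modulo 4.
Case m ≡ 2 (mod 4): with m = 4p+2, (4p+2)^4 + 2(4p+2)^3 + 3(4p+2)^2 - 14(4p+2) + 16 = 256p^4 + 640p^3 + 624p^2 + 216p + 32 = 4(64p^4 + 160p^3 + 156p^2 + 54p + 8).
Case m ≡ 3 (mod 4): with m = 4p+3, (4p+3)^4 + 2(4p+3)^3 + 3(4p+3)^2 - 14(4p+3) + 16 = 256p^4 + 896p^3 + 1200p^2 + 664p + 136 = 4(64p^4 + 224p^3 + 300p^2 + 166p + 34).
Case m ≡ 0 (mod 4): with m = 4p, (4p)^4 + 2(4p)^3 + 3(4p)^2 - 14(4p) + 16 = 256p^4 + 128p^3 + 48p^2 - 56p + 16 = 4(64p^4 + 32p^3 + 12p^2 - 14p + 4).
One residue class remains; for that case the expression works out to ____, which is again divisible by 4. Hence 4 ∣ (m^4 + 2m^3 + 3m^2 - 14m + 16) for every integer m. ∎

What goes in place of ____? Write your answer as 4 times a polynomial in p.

4(64p^4 + 96p^3 + 60p^2 + 2p + 2)

Only m ≡ 1 (mod 4) is unaccounted for. Put m = 4p+1:
(4p+1)^4 + 2(4p+1)^3 + 3(4p+1)^2 - 14(4p+1) + 16 expands to 256p^4 + 384p^3 + 240p^2 + 8p + 8,
and factoring out 4 leaves 4(64p^4 + 96p^3 + 60p^2 + 2p + 2).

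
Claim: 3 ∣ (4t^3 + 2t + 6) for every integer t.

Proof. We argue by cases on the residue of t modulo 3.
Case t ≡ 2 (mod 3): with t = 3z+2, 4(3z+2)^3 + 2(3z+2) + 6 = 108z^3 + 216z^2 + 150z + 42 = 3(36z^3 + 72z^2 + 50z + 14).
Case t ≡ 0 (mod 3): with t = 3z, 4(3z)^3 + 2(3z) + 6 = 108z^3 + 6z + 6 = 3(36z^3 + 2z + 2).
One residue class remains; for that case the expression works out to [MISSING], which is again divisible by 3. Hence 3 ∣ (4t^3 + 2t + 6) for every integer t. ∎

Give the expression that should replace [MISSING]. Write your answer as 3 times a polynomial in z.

The residues treated are {2, 0}, so the missing case is t ≡ 1 (mod 3); write t = 3z+1.
Then 4(3z+1)^3 + 2(3z+1) + 6 = 108z^3 + 108z^2 + 42z + 12 = 3(36z^3 + 36z^2 + 14z + 4).

3(36z^3 + 36z^2 + 14z + 4)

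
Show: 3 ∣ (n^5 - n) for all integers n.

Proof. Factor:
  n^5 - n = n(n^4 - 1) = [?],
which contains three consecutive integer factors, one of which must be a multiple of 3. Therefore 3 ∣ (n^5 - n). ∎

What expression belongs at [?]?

n^4 - 1 = (n^2 - 1)(n^2 + 1), and n^2 - 1 = (n-1)(n+1).
So n(n^4 - 1) = (n - 1)n(n + 1)(n^2 + 1).

(n - 1)n(n + 1)(n^2 + 1)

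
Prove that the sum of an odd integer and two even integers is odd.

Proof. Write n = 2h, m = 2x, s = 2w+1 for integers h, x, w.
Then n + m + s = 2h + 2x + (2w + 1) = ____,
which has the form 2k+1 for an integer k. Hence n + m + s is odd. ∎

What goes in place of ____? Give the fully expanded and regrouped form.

Expanding: 2h + 2x + (2w + 1) = 2h + 2w + 2x + 1.
Every term except the constant is even, so this is 2(h + w + x) + 1,
and h + w + x ∈ ℤ gives the required form.

2(h + w + x) + 1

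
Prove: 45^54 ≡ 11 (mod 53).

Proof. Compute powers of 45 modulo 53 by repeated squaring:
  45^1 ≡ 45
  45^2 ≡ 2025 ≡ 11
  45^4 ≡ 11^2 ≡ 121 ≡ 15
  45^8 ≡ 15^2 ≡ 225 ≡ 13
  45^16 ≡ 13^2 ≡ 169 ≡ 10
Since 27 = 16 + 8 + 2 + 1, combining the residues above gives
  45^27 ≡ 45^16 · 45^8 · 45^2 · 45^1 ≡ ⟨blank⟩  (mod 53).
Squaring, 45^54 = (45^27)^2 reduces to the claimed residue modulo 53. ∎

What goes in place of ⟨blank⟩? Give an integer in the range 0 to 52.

8

45^16 · 45^8 · 45^2 · 45^1 ≡ 10 · 13 · 11 · 45 = 64350.
64350 mod 53 = 8, so 45^27 ≡ 8 (mod 53).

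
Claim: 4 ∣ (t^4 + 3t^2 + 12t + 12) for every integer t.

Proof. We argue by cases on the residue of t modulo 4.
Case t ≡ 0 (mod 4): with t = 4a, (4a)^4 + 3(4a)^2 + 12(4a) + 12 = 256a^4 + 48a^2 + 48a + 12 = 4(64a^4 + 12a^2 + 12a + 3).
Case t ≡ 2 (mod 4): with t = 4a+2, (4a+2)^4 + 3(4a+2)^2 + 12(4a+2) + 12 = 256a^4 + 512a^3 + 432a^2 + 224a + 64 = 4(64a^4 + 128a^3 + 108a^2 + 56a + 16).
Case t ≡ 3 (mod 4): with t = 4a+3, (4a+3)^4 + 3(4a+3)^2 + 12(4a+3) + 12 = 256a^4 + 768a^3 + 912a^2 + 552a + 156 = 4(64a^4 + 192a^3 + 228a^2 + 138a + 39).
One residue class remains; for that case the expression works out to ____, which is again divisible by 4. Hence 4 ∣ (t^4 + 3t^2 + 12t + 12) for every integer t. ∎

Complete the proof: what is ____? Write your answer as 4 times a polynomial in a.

The residues treated are {0, 2, 3}, so the missing case is t ≡ 1 (mod 4); write t = 4a+1.
Then (4a+1)^4 + 3(4a+1)^2 + 12(4a+1) + 12 = 256a^4 + 256a^3 + 144a^2 + 88a + 28 = 4(64a^4 + 64a^3 + 36a^2 + 22a + 7).

4(64a^4 + 64a^3 + 36a^2 + 22a + 7)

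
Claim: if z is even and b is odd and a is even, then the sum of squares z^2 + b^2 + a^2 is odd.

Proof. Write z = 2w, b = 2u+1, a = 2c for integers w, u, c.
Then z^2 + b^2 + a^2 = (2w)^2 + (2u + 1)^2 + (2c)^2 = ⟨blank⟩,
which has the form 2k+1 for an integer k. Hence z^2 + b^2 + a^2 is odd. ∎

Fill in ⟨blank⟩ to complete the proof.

(2w)^2 + (2u + 1)^2 + (2c)^2 = 4c^2 + 4u^2 + 4u + 4w^2 + 1
= 2(2c^2 + 2u^2 + 2u + 2w^2) + 1.
Since 2c^2 + 2u^2 + 2u + 2w^2 is an integer, the sum of squares is of the form 2k+1 for an integer k.

2(2c^2 + 2u^2 + 2u + 2w^2) + 1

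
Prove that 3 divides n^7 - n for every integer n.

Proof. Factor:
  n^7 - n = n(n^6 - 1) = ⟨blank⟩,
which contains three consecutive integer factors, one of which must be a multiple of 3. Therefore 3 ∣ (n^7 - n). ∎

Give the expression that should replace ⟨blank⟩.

(n - 1)n(n + 1)(n^4 + n^2 + 1)

n^6 - 1 = (n^2 - 1)(n^4 + n^2 + 1), and n^2 - 1 = (n-1)(n+1).
So n(n^6 - 1) = (n - 1)n(n + 1)(n^4 + n^2 + 1).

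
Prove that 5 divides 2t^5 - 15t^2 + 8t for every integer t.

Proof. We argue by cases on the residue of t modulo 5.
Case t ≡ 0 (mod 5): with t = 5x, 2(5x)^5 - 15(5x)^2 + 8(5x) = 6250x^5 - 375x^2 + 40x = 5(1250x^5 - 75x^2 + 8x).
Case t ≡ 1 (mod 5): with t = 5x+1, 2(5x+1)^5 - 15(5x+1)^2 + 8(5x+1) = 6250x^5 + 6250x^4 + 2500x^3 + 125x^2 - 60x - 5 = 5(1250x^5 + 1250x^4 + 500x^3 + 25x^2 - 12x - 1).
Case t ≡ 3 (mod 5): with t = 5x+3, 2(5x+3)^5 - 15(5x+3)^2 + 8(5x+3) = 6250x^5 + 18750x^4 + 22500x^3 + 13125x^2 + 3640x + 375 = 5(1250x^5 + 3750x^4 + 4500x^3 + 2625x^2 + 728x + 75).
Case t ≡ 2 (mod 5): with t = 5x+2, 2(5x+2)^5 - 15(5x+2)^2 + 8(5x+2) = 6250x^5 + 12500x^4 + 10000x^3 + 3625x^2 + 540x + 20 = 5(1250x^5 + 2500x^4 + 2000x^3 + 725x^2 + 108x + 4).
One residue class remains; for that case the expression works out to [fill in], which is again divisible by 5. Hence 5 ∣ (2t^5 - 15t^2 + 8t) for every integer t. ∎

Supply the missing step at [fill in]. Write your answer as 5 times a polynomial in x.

The residues treated are {0, 1, 3, 2}, so the missing case is t ≡ 4 (mod 5); write t = 5x+4.
Then 2(5x+4)^5 - 15(5x+4)^2 + 8(5x+4) = 6250x^5 + 25000x^4 + 40000x^3 + 31625x^2 + 12240x + 1840 = 5(1250x^5 + 5000x^4 + 8000x^3 + 6325x^2 + 2448x + 368).

5(1250x^5 + 5000x^4 + 8000x^3 + 6325x^2 + 2448x + 368)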